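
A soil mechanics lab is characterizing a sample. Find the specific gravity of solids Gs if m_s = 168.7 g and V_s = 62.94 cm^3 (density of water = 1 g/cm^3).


Using Gs = m_s / (V_s * rho_w)
Since rho_w = 1 g/cm^3:
Gs = 168.7 / 62.94
Gs = 2.68


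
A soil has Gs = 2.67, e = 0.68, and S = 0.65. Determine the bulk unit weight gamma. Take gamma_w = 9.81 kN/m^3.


Using gamma = gamma_w * (Gs + S*e) / (1 + e)
Numerator: Gs + S*e = 2.67 + 0.65*0.68 = 3.112
Denominator: 1 + e = 1 + 0.68 = 1.68
gamma = 9.81 * 3.112 / 1.68
gamma = 18.172 kN/m^3


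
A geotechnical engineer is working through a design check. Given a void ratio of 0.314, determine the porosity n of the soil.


Using the relation n = e / (1 + e)
n = 0.314 / (1 + 0.314)
n = 0.314 / 1.314
n = 0.239


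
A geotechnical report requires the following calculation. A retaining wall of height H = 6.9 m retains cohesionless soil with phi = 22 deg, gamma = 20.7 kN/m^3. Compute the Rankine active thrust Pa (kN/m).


Compute active earth pressure coefficient:
Ka = tan^2(45 - phi/2) = tan^2(34.0) = 0.454962
Compute active force:
Pa = 0.5 * Ka * gamma * H^2
Pa = 0.5 * 0.454962 * 20.7 * 6.9^2
Pa = 224.19 kN/m


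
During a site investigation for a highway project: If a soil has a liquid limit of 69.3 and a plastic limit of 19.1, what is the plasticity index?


Using PI = LL - PL
PI = 69.3 - 19.1
PI = 50.2


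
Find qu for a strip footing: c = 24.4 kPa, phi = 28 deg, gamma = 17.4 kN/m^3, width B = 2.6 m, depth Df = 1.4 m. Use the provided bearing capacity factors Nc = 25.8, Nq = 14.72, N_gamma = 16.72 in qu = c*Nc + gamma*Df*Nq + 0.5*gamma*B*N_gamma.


Compute qu = c*Nc + gamma*Df*Nq + 0.5*gamma*B*N_gamma
Term 1: 24.4 * 25.8 = 629.52
Term 2: 17.4 * 1.4 * 14.72 = 358.5792
Term 3: 0.5 * 17.4 * 2.6 * 16.72 = 378.2064
qu = 629.52 + 358.5792 + 378.2064
qu = 1366.31 kPa


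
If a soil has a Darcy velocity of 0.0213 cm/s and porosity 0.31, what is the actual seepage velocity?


Using v_s = v_d / n
v_s = 0.0213 / 0.31
v_s = 0.06871 cm/s


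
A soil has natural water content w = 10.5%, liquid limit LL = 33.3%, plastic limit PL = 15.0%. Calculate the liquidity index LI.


First compute the plasticity index:
PI = LL - PL = 33.3 - 15.0 = 18.3
Then compute the liquidity index:
LI = (w - PL) / PI
LI = (10.5 - 15.0) / 18.3
LI = -0.246


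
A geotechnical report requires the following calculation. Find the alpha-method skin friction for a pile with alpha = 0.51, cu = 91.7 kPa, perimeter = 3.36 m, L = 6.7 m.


Result: 1052.82 kN

Derivation:
Using Qs = alpha * cu * perimeter * L
Qs = 0.51 * 91.7 * 3.36 * 6.7
Qs = 1052.82 kN


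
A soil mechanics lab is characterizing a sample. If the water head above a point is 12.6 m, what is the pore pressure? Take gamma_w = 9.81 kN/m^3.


Result: 123.61 kPa

Derivation:
Using u = gamma_w * h_w
u = 9.81 * 12.6
u = 123.61 kPa


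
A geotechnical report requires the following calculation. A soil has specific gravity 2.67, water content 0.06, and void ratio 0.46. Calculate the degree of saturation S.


Result: 0.3483

Derivation:
Using S = Gs * w / e
S = 2.67 * 0.06 / 0.46
S = 0.3483


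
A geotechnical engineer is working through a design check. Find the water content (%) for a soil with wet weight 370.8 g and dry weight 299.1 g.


Using w = (m_wet - m_dry) / m_dry * 100
m_wet - m_dry = 370.8 - 299.1 = 71.7 g
w = 71.7 / 299.1 * 100
w = 23.97 %


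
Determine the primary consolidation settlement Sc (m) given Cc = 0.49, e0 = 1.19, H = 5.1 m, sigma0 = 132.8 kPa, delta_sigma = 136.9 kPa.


Result: 0.3511 m

Derivation:
Using Sc = Cc * H / (1 + e0) * log10((sigma0 + delta_sigma) / sigma0)
Stress ratio = (132.8 + 136.9) / 132.8 = 2.03087
log10(2.03087) = 0.307683
Cc * H / (1 + e0) = 0.49 * 5.1 / (1 + 1.19) = 1.1411
Sc = 1.1411 * 0.307683
Sc = 0.3511 m


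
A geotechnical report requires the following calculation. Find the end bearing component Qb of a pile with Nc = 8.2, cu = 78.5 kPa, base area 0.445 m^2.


Using Qb = Nc * cu * Ab
Qb = 8.2 * 78.5 * 0.445
Qb = 286.45 kN


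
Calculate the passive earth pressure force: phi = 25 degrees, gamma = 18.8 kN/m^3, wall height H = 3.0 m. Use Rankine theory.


Result: 208.45 kN/m

Derivation:
Compute passive earth pressure coefficient:
Kp = tan^2(45 + phi/2) = tan^2(57.5) = 2.463913
Compute passive force:
Pp = 0.5 * Kp * gamma * H^2
Pp = 0.5 * 2.463913 * 18.8 * 3.0^2
Pp = 208.45 kN/m


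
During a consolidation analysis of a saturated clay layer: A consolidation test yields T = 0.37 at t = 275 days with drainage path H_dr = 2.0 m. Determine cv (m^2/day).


Using cv = T * H_dr^2 / t
H_dr^2 = 2.0^2 = 4.0
cv = 0.37 * 4.0 / 275
cv = 0.00538 m^2/day


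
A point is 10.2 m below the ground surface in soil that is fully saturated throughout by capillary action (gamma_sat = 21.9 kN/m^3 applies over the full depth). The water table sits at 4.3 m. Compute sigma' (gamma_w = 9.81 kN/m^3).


Total stress = gamma_sat * depth
sigma = 21.9 * 10.2 = 223.38 kPa
Pore water pressure u = gamma_w * (depth - d_wt)
u = 9.81 * (10.2 - 4.3) = 57.879 kPa
Effective stress = sigma - u
sigma' = 223.38 - 57.879 = 165.5 kPa


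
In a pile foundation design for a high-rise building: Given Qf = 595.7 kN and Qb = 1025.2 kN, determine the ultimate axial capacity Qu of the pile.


Using Qu = Qf + Qb
Qu = 595.7 + 1025.2
Qu = 1620.9 kN


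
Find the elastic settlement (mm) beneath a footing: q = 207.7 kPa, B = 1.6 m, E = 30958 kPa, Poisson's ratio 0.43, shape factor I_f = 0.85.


Using Se = q * B * (1 - nu^2) * I_f / E
1 - nu^2 = 1 - 0.43^2 = 0.8151
Se = 207.7 * 1.6 * 0.8151 * 0.85 / 30958
Se = 0.007437 m
Convert to mm: Se = 0.007437 * 1000 = 7.437 mm


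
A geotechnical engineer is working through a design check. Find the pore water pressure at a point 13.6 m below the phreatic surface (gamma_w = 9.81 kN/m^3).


Using u = gamma_w * h_w
u = 9.81 * 13.6
u = 133.42 kPa


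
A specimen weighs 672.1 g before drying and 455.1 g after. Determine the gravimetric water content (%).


Using w = (m_wet - m_dry) / m_dry * 100
m_wet - m_dry = 672.1 - 455.1 = 217.0 g
w = 217.0 / 455.1 * 100
w = 47.68 %


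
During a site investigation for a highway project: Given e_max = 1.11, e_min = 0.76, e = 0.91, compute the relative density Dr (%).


Using Dr = (e_max - e) / (e_max - e_min) * 100
e_max - e = 1.11 - 0.91 = 0.2
e_max - e_min = 1.11 - 0.76 = 0.35
Dr = 0.2 / 0.35 * 100
Dr = 57.14 %


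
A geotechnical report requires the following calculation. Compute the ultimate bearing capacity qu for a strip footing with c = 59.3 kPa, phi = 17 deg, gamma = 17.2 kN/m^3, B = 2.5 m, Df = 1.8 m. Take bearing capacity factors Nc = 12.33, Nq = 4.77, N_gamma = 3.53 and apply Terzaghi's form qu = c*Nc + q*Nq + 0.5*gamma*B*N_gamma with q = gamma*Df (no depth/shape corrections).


Compute qu = c*Nc + gamma*Df*Nq + 0.5*gamma*B*N_gamma
Term 1: 59.3 * 12.33 = 731.169
Term 2: 17.2 * 1.8 * 4.77 = 147.6792
Term 3: 0.5 * 17.2 * 2.5 * 3.53 = 75.895
qu = 731.169 + 147.6792 + 75.895
qu = 954.74 kPa


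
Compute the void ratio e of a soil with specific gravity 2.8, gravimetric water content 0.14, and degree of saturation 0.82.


Using the relation e = Gs * w / S
e = 2.8 * 0.14 / 0.82
e = 0.478


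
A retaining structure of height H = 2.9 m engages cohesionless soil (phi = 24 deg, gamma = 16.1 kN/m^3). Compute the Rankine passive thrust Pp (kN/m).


Compute passive earth pressure coefficient:
Kp = tan^2(45 + phi/2) = tan^2(57.0) = 2.371184
Compute passive force:
Pp = 0.5 * Kp * gamma * H^2
Pp = 0.5 * 2.371184 * 16.1 * 2.9^2
Pp = 160.53 kN/m


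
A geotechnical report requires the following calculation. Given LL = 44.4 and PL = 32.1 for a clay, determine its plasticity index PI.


Using PI = LL - PL
PI = 44.4 - 32.1
PI = 12.3


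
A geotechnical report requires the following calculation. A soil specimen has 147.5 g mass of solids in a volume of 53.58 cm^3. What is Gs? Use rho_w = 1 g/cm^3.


Using Gs = m_s / (V_s * rho_w)
Since rho_w = 1 g/cm^3:
Gs = 147.5 / 53.58
Gs = 2.753


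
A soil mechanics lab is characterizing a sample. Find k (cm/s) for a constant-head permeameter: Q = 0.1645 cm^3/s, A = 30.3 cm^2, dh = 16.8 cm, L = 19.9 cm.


Compute hydraulic gradient:
i = dh / L = 16.8 / 19.9 = 0.844221
Then apply Darcy's law:
k = Q / (A * i)
k = 0.1645 / (30.3 * 0.844221)
k = 0.1645 / 25.5799
k = 0.006431 cm/s


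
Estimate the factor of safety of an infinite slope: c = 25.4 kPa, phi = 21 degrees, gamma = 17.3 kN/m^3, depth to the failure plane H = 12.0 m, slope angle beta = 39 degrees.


Using Fs = c / (gamma*H*sin(beta)*cos(beta)) + tan(phi)/tan(beta)
Cohesion contribution = 25.4 / (17.3*12.0*sin(39)*cos(39))
Cohesion contribution = 0.250168
Friction contribution = tan(21)/tan(39) = 0.474033
Fs = 0.250168 + 0.474033
Fs = 0.724


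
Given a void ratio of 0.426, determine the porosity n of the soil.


Using the relation n = e / (1 + e)
n = 0.426 / (1 + 0.426)
n = 0.426 / 1.426
n = 0.2987


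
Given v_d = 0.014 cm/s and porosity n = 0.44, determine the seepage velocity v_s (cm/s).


Result: 0.03182 cm/s

Derivation:
Using v_s = v_d / n
v_s = 0.014 / 0.44
v_s = 0.03182 cm/s


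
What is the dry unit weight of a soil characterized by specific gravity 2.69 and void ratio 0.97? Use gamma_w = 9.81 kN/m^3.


Using gamma_d = Gs * gamma_w / (1 + e)
gamma_d = 2.69 * 9.81 / (1 + 0.97)
gamma_d = 2.69 * 9.81 / 1.97
gamma_d = 13.395 kN/m^3


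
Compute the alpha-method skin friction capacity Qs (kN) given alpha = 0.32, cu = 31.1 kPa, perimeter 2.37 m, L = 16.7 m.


Using Qs = alpha * cu * perimeter * L
Qs = 0.32 * 31.1 * 2.37 * 16.7
Qs = 393.89 kN


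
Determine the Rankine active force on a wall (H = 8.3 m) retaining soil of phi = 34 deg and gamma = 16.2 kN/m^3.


Compute active earth pressure coefficient:
Ka = tan^2(45 - phi/2) = tan^2(28.0) = 0.282715
Compute active force:
Pa = 0.5 * Ka * gamma * H^2
Pa = 0.5 * 0.282715 * 16.2 * 8.3^2
Pa = 157.76 kN/m


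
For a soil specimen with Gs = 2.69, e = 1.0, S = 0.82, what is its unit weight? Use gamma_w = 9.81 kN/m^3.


Result: 17.217 kN/m^3

Derivation:
Using gamma = gamma_w * (Gs + S*e) / (1 + e)
Numerator: Gs + S*e = 2.69 + 0.82*1.0 = 3.51
Denominator: 1 + e = 1 + 1.0 = 2.0
gamma = 9.81 * 3.51 / 2.0
gamma = 17.217 kN/m^3


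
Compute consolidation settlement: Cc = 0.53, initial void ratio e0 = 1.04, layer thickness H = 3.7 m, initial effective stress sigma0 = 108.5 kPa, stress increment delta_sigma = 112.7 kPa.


Using Sc = Cc * H / (1 + e0) * log10((sigma0 + delta_sigma) / sigma0)
Stress ratio = (108.5 + 112.7) / 108.5 = 2.03871
log10(2.03871) = 0.309355
Cc * H / (1 + e0) = 0.53 * 3.7 / (1 + 1.04) = 0.961275
Sc = 0.961275 * 0.309355
Sc = 0.2974 m


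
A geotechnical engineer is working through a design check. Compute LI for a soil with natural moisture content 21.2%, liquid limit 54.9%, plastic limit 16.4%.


First compute the plasticity index:
PI = LL - PL = 54.9 - 16.4 = 38.5
Then compute the liquidity index:
LI = (w - PL) / PI
LI = (21.2 - 16.4) / 38.5
LI = 0.125


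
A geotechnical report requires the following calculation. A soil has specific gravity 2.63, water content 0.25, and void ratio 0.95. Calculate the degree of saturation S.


Using S = Gs * w / e
S = 2.63 * 0.25 / 0.95
S = 0.6921


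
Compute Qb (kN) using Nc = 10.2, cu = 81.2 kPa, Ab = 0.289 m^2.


Using Qb = Nc * cu * Ab
Qb = 10.2 * 81.2 * 0.289
Qb = 239.36 kN


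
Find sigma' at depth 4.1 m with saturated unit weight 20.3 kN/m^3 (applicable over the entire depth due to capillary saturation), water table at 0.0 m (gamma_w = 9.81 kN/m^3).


Total stress = gamma_sat * depth
sigma = 20.3 * 4.1 = 83.23 kPa
Pore water pressure u = gamma_w * (depth - d_wt)
u = 9.81 * (4.1 - 0.0) = 40.221 kPa
Effective stress = sigma - u
sigma' = 83.23 - 40.221 = 43.01 kPa


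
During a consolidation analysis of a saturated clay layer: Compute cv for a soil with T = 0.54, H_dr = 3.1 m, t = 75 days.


Result: 0.06919 m^2/day

Derivation:
Using cv = T * H_dr^2 / t
H_dr^2 = 3.1^2 = 9.61
cv = 0.54 * 9.61 / 75
cv = 0.06919 m^2/day


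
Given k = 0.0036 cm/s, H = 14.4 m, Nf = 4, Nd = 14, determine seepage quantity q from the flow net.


Result: 0.0001481 m^3/s per m

Derivation:
Convert k to m/s for unit consistency with H:
k = 0.0036 cm/s = 0.0036 / 100 m/s = 3.6e-05 m/s
Using q = k * H * Nf / Nd
Nf / Nd = 4 / 14 = 0.2857
q = 3.6e-05 * 14.4 * 0.2857
q = 0.0001481 m^3/s per m


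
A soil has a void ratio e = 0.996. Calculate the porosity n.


Using the relation n = e / (1 + e)
n = 0.996 / (1 + 0.996)
n = 0.996 / 1.996
n = 0.499


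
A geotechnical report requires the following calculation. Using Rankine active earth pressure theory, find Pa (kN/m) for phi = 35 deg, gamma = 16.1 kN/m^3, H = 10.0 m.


Compute active earth pressure coefficient:
Ka = tan^2(45 - phi/2) = tan^2(27.5) = 0.27099
Compute active force:
Pa = 0.5 * Ka * gamma * H^2
Pa = 0.5 * 0.27099 * 16.1 * 10.0^2
Pa = 218.15 kN/m


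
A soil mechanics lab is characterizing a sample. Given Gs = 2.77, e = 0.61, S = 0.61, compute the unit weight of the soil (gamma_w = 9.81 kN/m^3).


Using gamma = gamma_w * (Gs + S*e) / (1 + e)
Numerator: Gs + S*e = 2.77 + 0.61*0.61 = 3.1421
Denominator: 1 + e = 1 + 0.61 = 1.61
gamma = 9.81 * 3.1421 / 1.61
gamma = 19.145 kN/m^3


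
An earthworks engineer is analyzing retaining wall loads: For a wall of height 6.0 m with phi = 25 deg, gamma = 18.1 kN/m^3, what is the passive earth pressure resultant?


Result: 802.74 kN/m

Derivation:
Compute passive earth pressure coefficient:
Kp = tan^2(45 + phi/2) = tan^2(57.5) = 2.463913
Compute passive force:
Pp = 0.5 * Kp * gamma * H^2
Pp = 0.5 * 2.463913 * 18.1 * 6.0^2
Pp = 802.74 kN/m


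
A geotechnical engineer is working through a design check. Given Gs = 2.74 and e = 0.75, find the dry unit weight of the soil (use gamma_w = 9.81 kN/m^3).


Using gamma_d = Gs * gamma_w / (1 + e)
gamma_d = 2.74 * 9.81 / (1 + 0.75)
gamma_d = 2.74 * 9.81 / 1.75
gamma_d = 15.36 kN/m^3


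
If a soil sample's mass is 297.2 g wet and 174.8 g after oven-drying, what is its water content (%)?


Using w = (m_wet - m_dry) / m_dry * 100
m_wet - m_dry = 297.2 - 174.8 = 122.4 g
w = 122.4 / 174.8 * 100
w = 70.02 %


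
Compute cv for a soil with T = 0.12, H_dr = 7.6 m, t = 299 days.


Using cv = T * H_dr^2 / t
H_dr^2 = 7.6^2 = 57.76
cv = 0.12 * 57.76 / 299
cv = 0.02318 m^2/day


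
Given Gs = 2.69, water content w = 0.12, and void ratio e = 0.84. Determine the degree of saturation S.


Using S = Gs * w / e
S = 2.69 * 0.12 / 0.84
S = 0.3843


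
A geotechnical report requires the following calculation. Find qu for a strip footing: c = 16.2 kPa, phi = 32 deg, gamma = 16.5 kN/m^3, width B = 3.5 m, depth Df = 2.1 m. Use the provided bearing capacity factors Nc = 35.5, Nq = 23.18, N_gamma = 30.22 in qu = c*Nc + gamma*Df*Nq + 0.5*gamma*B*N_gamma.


Compute qu = c*Nc + gamma*Df*Nq + 0.5*gamma*B*N_gamma
Term 1: 16.2 * 35.5 = 575.1
Term 2: 16.5 * 2.1 * 23.18 = 803.187
Term 3: 0.5 * 16.5 * 3.5 * 30.22 = 872.6025
qu = 575.1 + 803.187 + 872.6025
qu = 2250.89 kPa


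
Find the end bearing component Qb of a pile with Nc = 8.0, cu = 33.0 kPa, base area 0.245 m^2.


Result: 64.68 kN

Derivation:
Using Qb = Nc * cu * Ab
Qb = 8.0 * 33.0 * 0.245
Qb = 64.68 kN


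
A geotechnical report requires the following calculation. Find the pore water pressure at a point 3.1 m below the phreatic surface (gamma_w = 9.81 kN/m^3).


Using u = gamma_w * h_w
u = 9.81 * 3.1
u = 30.41 kPa


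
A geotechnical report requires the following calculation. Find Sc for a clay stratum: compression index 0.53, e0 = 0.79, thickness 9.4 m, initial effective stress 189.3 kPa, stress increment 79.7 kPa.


Using Sc = Cc * H / (1 + e0) * log10((sigma0 + delta_sigma) / sigma0)
Stress ratio = (189.3 + 79.7) / 189.3 = 1.42102
log10(1.42102) = 0.152602
Cc * H / (1 + e0) = 0.53 * 9.4 / (1 + 0.79) = 2.78324
Sc = 2.78324 * 0.152602
Sc = 0.4247 m


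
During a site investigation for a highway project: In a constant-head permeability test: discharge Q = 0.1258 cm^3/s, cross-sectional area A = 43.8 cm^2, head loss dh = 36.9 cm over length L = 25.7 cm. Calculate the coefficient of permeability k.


Compute hydraulic gradient:
i = dh / L = 36.9 / 25.7 = 1.4358
Then apply Darcy's law:
k = Q / (A * i)
k = 0.1258 / (43.8 * 1.4358)
k = 0.1258 / 62.8879
k = 0.002 cm/s


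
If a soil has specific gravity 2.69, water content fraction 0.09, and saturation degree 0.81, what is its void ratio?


Using the relation e = Gs * w / S
e = 2.69 * 0.09 / 0.81
e = 0.2989


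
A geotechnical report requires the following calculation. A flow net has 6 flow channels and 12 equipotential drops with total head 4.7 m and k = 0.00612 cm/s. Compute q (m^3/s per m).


Convert k to m/s for unit consistency with H:
k = 0.00612 cm/s = 0.00612 / 100 m/s = 6.12e-05 m/s
Using q = k * H * Nf / Nd
Nf / Nd = 6 / 12 = 0.5
q = 6.12e-05 * 4.7 * 0.5
q = 0.0001438 m^3/s per m


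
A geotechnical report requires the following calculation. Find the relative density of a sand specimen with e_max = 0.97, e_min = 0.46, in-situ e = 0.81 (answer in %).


Using Dr = (e_max - e) / (e_max - e_min) * 100
e_max - e = 0.97 - 0.81 = 0.16
e_max - e_min = 0.97 - 0.46 = 0.51
Dr = 0.16 / 0.51 * 100
Dr = 31.37 %


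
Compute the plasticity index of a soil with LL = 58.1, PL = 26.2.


Using PI = LL - PL
PI = 58.1 - 26.2
PI = 31.9


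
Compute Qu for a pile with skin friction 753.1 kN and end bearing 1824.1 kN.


Using Qu = Qf + Qb
Qu = 753.1 + 1824.1
Qu = 2577.2 kN


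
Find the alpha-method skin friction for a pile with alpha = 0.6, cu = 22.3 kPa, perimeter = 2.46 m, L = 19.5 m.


Result: 641.84 kN

Derivation:
Using Qs = alpha * cu * perimeter * L
Qs = 0.6 * 22.3 * 2.46 * 19.5
Qs = 641.84 kN


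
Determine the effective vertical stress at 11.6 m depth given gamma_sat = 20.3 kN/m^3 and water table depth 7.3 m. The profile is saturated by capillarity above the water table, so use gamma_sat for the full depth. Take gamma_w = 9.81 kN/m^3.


Total stress = gamma_sat * depth
sigma = 20.3 * 11.6 = 235.48 kPa
Pore water pressure u = gamma_w * (depth - d_wt)
u = 9.81 * (11.6 - 7.3) = 42.183 kPa
Effective stress = sigma - u
sigma' = 235.48 - 42.183 = 193.3 kPa


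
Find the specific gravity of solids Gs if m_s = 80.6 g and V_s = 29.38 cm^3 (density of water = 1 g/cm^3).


Using Gs = m_s / (V_s * rho_w)
Since rho_w = 1 g/cm^3:
Gs = 80.6 / 29.38
Gs = 2.743


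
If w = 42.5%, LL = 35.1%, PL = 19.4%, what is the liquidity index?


First compute the plasticity index:
PI = LL - PL = 35.1 - 19.4 = 15.7
Then compute the liquidity index:
LI = (w - PL) / PI
LI = (42.5 - 19.4) / 15.7
LI = 1.471


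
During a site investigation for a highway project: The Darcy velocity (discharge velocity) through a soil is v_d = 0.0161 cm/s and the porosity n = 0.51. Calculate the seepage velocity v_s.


Using v_s = v_d / n
v_s = 0.0161 / 0.51
v_s = 0.03157 cm/s


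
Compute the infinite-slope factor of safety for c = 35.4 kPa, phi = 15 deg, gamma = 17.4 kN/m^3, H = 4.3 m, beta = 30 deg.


Using Fs = c / (gamma*H*sin(beta)*cos(beta)) + tan(phi)/tan(beta)
Cohesion contribution = 35.4 / (17.4*4.3*sin(30)*cos(30))
Cohesion contribution = 1.09266
Friction contribution = tan(15)/tan(30) = 0.464102
Fs = 1.09266 + 0.464102
Fs = 1.557


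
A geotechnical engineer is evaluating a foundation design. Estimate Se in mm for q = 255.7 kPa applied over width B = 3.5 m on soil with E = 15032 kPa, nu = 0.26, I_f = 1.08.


Result: 59.953 mm

Derivation:
Using Se = q * B * (1 - nu^2) * I_f / E
1 - nu^2 = 1 - 0.26^2 = 0.9324
Se = 255.7 * 3.5 * 0.9324 * 1.08 / 15032
Se = 0.059953 m
Convert to mm: Se = 0.059953 * 1000 = 59.953 mm


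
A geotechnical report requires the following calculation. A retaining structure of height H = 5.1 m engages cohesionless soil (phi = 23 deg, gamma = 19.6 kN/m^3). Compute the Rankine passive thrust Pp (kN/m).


Compute passive earth pressure coefficient:
Kp = tan^2(45 + phi/2) = tan^2(56.5) = 2.282623
Compute passive force:
Pp = 0.5 * Kp * gamma * H^2
Pp = 0.5 * 2.282623 * 19.6 * 5.1^2
Pp = 581.84 kN/m


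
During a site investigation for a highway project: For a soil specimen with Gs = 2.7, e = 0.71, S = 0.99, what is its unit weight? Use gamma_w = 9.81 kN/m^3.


Result: 19.522 kN/m^3

Derivation:
Using gamma = gamma_w * (Gs + S*e) / (1 + e)
Numerator: Gs + S*e = 2.7 + 0.99*0.71 = 3.4029
Denominator: 1 + e = 1 + 0.71 = 1.71
gamma = 9.81 * 3.4029 / 1.71
gamma = 19.522 kN/m^3


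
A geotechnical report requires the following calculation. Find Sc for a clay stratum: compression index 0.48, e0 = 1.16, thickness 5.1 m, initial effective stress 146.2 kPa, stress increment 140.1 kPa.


Using Sc = Cc * H / (1 + e0) * log10((sigma0 + delta_sigma) / sigma0)
Stress ratio = (146.2 + 140.1) / 146.2 = 1.95828
log10(1.95828) = 0.291874
Cc * H / (1 + e0) = 0.48 * 5.1 / (1 + 1.16) = 1.13333
Sc = 1.13333 * 0.291874
Sc = 0.3308 m


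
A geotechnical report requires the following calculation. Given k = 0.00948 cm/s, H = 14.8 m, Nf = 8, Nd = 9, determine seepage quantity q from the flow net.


Convert k to m/s for unit consistency with H:
k = 0.00948 cm/s = 0.00948 / 100 m/s = 9.48e-05 m/s
Using q = k * H * Nf / Nd
Nf / Nd = 8 / 9 = 0.8889
q = 9.48e-05 * 14.8 * 0.8889
q = 0.001247 m^3/s per m


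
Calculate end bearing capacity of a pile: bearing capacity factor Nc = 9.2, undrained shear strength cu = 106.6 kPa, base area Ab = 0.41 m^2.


Result: 402.1 kN

Derivation:
Using Qb = Nc * cu * Ab
Qb = 9.2 * 106.6 * 0.41
Qb = 402.1 kN


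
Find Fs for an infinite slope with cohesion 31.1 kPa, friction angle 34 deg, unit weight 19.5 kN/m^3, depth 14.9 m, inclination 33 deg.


Using Fs = c / (gamma*H*sin(beta)*cos(beta)) + tan(phi)/tan(beta)
Cohesion contribution = 31.1 / (19.5*14.9*sin(33)*cos(33))
Cohesion contribution = 0.234336
Friction contribution = tan(34)/tan(33) = 1.03865
Fs = 0.234336 + 1.03865
Fs = 1.273


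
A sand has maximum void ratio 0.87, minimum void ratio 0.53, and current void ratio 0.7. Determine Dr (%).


Using Dr = (e_max - e) / (e_max - e_min) * 100
e_max - e = 0.87 - 0.7 = 0.17
e_max - e_min = 0.87 - 0.53 = 0.34
Dr = 0.17 / 0.34 * 100
Dr = 50.0 %


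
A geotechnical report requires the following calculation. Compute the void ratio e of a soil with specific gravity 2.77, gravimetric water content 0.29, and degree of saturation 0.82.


Using the relation e = Gs * w / S
e = 2.77 * 0.29 / 0.82
e = 0.9796


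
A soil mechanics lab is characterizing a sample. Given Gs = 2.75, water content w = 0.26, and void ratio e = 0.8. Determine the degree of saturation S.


Using S = Gs * w / e
S = 2.75 * 0.26 / 0.8
S = 0.8938


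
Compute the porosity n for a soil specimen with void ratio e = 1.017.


Using the relation n = e / (1 + e)
n = 1.017 / (1 + 1.017)
n = 1.017 / 2.017
n = 0.5042


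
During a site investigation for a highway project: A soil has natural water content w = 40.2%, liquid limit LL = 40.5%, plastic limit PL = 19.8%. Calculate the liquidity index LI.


Result: 0.986

Derivation:
First compute the plasticity index:
PI = LL - PL = 40.5 - 19.8 = 20.7
Then compute the liquidity index:
LI = (w - PL) / PI
LI = (40.2 - 19.8) / 20.7
LI = 0.986


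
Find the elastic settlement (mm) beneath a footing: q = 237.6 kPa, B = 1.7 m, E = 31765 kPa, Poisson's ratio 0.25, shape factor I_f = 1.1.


Using Se = q * B * (1 - nu^2) * I_f / E
1 - nu^2 = 1 - 0.25^2 = 0.9375
Se = 237.6 * 1.7 * 0.9375 * 1.1 / 31765
Se = 0.013113 m
Convert to mm: Se = 0.013113 * 1000 = 13.113 mm


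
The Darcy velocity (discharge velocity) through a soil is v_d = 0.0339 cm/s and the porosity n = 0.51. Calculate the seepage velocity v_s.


Result: 0.06647 cm/s

Derivation:
Using v_s = v_d / n
v_s = 0.0339 / 0.51
v_s = 0.06647 cm/s


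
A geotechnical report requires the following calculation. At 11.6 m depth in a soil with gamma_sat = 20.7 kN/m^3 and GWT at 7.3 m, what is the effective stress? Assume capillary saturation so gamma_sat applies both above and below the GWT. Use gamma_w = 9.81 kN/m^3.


Result: 197.94 kPa

Derivation:
Total stress = gamma_sat * depth
sigma = 20.7 * 11.6 = 240.12 kPa
Pore water pressure u = gamma_w * (depth - d_wt)
u = 9.81 * (11.6 - 7.3) = 42.183 kPa
Effective stress = sigma - u
sigma' = 240.12 - 42.183 = 197.94 kPa


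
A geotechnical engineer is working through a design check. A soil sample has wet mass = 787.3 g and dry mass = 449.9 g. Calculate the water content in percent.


Result: 74.99 %

Derivation:
Using w = (m_wet - m_dry) / m_dry * 100
m_wet - m_dry = 787.3 - 449.9 = 337.4 g
w = 337.4 / 449.9 * 100
w = 74.99 %


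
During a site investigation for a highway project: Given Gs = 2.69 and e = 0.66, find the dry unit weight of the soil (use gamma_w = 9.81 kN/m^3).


Using gamma_d = Gs * gamma_w / (1 + e)
gamma_d = 2.69 * 9.81 / (1 + 0.66)
gamma_d = 2.69 * 9.81 / 1.66
gamma_d = 15.897 kN/m^3


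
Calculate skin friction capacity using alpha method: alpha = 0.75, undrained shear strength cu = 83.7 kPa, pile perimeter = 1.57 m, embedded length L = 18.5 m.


Using Qs = alpha * cu * perimeter * L
Qs = 0.75 * 83.7 * 1.57 * 18.5
Qs = 1823.3 kN


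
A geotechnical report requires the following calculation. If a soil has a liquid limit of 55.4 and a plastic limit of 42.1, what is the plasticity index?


Result: 13.3

Derivation:
Using PI = LL - PL
PI = 55.4 - 42.1
PI = 13.3


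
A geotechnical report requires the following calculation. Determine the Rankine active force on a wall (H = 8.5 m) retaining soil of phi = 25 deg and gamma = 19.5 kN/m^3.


Result: 285.9 kN/m

Derivation:
Compute active earth pressure coefficient:
Ka = tan^2(45 - phi/2) = tan^2(32.5) = 0.405859
Compute active force:
Pa = 0.5 * Ka * gamma * H^2
Pa = 0.5 * 0.405859 * 19.5 * 8.5^2
Pa = 285.9 kN/m


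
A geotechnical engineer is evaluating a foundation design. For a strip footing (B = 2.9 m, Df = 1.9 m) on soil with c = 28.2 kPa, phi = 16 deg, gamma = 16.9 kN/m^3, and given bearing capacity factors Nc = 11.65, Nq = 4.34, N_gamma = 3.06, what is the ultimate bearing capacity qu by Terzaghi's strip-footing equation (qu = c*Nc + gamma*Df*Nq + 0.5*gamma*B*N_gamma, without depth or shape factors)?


Compute qu = c*Nc + gamma*Df*Nq + 0.5*gamma*B*N_gamma
Term 1: 28.2 * 11.65 = 328.53
Term 2: 16.9 * 1.9 * 4.34 = 139.3574
Term 3: 0.5 * 16.9 * 2.9 * 3.06 = 74.9853
qu = 328.53 + 139.3574 + 74.9853
qu = 542.87 kPa


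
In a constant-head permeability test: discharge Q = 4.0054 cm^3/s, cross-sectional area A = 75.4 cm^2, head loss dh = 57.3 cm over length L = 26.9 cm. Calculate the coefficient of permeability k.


Result: 0.024939 cm/s

Derivation:
Compute hydraulic gradient:
i = dh / L = 57.3 / 26.9 = 2.13011
Then apply Darcy's law:
k = Q / (A * i)
k = 4.0054 / (75.4 * 2.13011)
k = 4.0054 / 160.61
k = 0.024939 cm/s


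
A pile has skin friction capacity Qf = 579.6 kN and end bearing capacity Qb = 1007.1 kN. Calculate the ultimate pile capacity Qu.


Using Qu = Qf + Qb
Qu = 579.6 + 1007.1
Qu = 1586.7 kN


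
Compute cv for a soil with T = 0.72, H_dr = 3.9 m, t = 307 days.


Result: 0.03567 m^2/day

Derivation:
Using cv = T * H_dr^2 / t
H_dr^2 = 3.9^2 = 15.21
cv = 0.72 * 15.21 / 307
cv = 0.03567 m^2/day


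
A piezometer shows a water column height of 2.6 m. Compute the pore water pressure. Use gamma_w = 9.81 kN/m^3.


Result: 25.51 kPa

Derivation:
Using u = gamma_w * h_w
u = 9.81 * 2.6
u = 25.51 kPa


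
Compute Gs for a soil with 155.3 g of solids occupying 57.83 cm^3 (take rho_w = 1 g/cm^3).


Result: 2.685

Derivation:
Using Gs = m_s / (V_s * rho_w)
Since rho_w = 1 g/cm^3:
Gs = 155.3 / 57.83
Gs = 2.685


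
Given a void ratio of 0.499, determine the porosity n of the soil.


Result: 0.3329

Derivation:
Using the relation n = e / (1 + e)
n = 0.499 / (1 + 0.499)
n = 0.499 / 1.499
n = 0.3329


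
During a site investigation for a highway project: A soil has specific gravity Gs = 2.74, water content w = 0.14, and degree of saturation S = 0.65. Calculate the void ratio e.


Using the relation e = Gs * w / S
e = 2.74 * 0.14 / 0.65
e = 0.5902


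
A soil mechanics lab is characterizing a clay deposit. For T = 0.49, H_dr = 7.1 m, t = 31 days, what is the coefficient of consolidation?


Result: 0.7968 m^2/day

Derivation:
Using cv = T * H_dr^2 / t
H_dr^2 = 7.1^2 = 50.41
cv = 0.49 * 50.41 / 31
cv = 0.7968 m^2/day


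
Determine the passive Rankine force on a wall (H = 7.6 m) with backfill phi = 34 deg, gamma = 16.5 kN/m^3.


Compute passive earth pressure coefficient:
Kp = tan^2(45 + phi/2) = tan^2(62.0) = 3.537132
Compute passive force:
Pp = 0.5 * Kp * gamma * H^2
Pp = 0.5 * 3.537132 * 16.5 * 7.6^2
Pp = 1685.51 kN/m


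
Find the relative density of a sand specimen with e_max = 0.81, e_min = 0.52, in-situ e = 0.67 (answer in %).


Result: 48.28 %

Derivation:
Using Dr = (e_max - e) / (e_max - e_min) * 100
e_max - e = 0.81 - 0.67 = 0.14
e_max - e_min = 0.81 - 0.52 = 0.29
Dr = 0.14 / 0.29 * 100
Dr = 48.28 %


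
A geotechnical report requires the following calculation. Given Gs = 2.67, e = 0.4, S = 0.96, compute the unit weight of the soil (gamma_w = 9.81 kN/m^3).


Using gamma = gamma_w * (Gs + S*e) / (1 + e)
Numerator: Gs + S*e = 2.67 + 0.96*0.4 = 3.054
Denominator: 1 + e = 1 + 0.4 = 1.4
gamma = 9.81 * 3.054 / 1.4
gamma = 21.4 kN/m^3


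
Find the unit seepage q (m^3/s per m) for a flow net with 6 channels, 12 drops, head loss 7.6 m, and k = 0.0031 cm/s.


Result: 0.0001178 m^3/s per m

Derivation:
Convert k to m/s for unit consistency with H:
k = 0.0031 cm/s = 0.0031 / 100 m/s = 3.1e-05 m/s
Using q = k * H * Nf / Nd
Nf / Nd = 6 / 12 = 0.5
q = 3.1e-05 * 7.6 * 0.5
q = 0.0001178 m^3/s per m


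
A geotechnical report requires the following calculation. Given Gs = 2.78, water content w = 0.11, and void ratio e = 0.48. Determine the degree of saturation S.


Using S = Gs * w / e
S = 2.78 * 0.11 / 0.48
S = 0.6371


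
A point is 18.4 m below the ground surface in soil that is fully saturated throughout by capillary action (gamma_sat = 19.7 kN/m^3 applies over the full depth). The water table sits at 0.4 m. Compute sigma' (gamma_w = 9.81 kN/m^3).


Total stress = gamma_sat * depth
sigma = 19.7 * 18.4 = 362.48 kPa
Pore water pressure u = gamma_w * (depth - d_wt)
u = 9.81 * (18.4 - 0.4) = 176.58 kPa
Effective stress = sigma - u
sigma' = 362.48 - 176.58 = 185.9 kPa


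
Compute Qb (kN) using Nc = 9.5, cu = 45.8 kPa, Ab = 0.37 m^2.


Using Qb = Nc * cu * Ab
Qb = 9.5 * 45.8 * 0.37
Qb = 160.99 kN


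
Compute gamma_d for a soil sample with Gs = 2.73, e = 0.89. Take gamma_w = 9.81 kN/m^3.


Using gamma_d = Gs * gamma_w / (1 + e)
gamma_d = 2.73 * 9.81 / (1 + 0.89)
gamma_d = 2.73 * 9.81 / 1.89
gamma_d = 14.17 kN/m^3


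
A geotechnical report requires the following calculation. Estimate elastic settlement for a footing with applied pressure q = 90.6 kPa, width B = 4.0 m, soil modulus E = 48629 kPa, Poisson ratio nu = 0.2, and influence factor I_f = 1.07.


Using Se = q * B * (1 - nu^2) * I_f / E
1 - nu^2 = 1 - 0.2^2 = 0.96
Se = 90.6 * 4.0 * 0.96 * 1.07 / 48629
Se = 0.007655 m
Convert to mm: Se = 0.007655 * 1000 = 7.655 mm


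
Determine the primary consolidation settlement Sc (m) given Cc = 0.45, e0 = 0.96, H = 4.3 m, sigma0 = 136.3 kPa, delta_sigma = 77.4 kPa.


Using Sc = Cc * H / (1 + e0) * log10((sigma0 + delta_sigma) / sigma0)
Stress ratio = (136.3 + 77.4) / 136.3 = 1.56787
log10(1.56787) = 0.195309
Cc * H / (1 + e0) = 0.45 * 4.3 / (1 + 0.96) = 0.987245
Sc = 0.987245 * 0.195309
Sc = 0.1928 m


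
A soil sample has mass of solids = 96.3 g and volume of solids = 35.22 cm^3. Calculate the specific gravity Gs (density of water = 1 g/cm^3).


Using Gs = m_s / (V_s * rho_w)
Since rho_w = 1 g/cm^3:
Gs = 96.3 / 35.22
Gs = 2.734


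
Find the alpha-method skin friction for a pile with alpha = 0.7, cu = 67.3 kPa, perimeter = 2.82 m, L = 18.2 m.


Result: 2417.87 kN

Derivation:
Using Qs = alpha * cu * perimeter * L
Qs = 0.7 * 67.3 * 2.82 * 18.2
Qs = 2417.87 kN


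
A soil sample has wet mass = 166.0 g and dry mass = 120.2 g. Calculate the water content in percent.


Using w = (m_wet - m_dry) / m_dry * 100
m_wet - m_dry = 166.0 - 120.2 = 45.8 g
w = 45.8 / 120.2 * 100
w = 38.1 %


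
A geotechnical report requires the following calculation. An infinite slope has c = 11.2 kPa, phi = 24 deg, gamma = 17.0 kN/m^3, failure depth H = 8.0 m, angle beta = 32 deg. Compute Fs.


Result: 0.896

Derivation:
Using Fs = c / (gamma*H*sin(beta)*cos(beta)) + tan(phi)/tan(beta)
Cohesion contribution = 11.2 / (17.0*8.0*sin(32)*cos(32))
Cohesion contribution = 0.183252
Friction contribution = tan(24)/tan(32) = 0.712515
Fs = 0.183252 + 0.712515
Fs = 0.896


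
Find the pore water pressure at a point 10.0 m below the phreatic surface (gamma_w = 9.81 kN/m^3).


Using u = gamma_w * h_w
u = 9.81 * 10.0
u = 98.1 kPa


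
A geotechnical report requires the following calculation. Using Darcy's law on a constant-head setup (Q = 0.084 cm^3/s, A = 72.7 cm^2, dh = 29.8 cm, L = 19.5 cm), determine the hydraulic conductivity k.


Compute hydraulic gradient:
i = dh / L = 29.8 / 19.5 = 1.52821
Then apply Darcy's law:
k = Q / (A * i)
k = 0.084 / (72.7 * 1.52821)
k = 0.084 / 111.101
k = 0.000756 cm/s


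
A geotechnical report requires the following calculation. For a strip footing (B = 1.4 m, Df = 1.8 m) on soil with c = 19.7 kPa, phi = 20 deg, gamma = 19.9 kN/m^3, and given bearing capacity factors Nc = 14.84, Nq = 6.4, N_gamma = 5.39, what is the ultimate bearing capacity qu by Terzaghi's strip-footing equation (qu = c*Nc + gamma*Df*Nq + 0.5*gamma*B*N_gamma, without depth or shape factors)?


Result: 596.68 kPa

Derivation:
Compute qu = c*Nc + gamma*Df*Nq + 0.5*gamma*B*N_gamma
Term 1: 19.7 * 14.84 = 292.348
Term 2: 19.9 * 1.8 * 6.4 = 229.248
Term 3: 0.5 * 19.9 * 1.4 * 5.39 = 75.0827
qu = 292.348 + 229.248 + 75.0827
qu = 596.68 kPa


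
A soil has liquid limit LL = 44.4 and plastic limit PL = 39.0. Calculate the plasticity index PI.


Using PI = LL - PL
PI = 44.4 - 39.0
PI = 5.4


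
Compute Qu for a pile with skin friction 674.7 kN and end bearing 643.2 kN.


Using Qu = Qf + Qb
Qu = 674.7 + 643.2
Qu = 1317.9 kN


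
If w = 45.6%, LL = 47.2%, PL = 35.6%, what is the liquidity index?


First compute the plasticity index:
PI = LL - PL = 47.2 - 35.6 = 11.6
Then compute the liquidity index:
LI = (w - PL) / PI
LI = (45.6 - 35.6) / 11.6
LI = 0.862


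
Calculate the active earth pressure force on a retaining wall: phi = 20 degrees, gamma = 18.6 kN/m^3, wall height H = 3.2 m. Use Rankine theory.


Compute active earth pressure coefficient:
Ka = tan^2(45 - phi/2) = tan^2(35.0) = 0.490291
Compute active force:
Pa = 0.5 * Ka * gamma * H^2
Pa = 0.5 * 0.490291 * 18.6 * 3.2^2
Pa = 46.69 kN/m


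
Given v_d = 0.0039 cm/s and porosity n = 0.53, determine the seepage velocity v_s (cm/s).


Using v_s = v_d / n
v_s = 0.0039 / 0.53
v_s = 0.00736 cm/s


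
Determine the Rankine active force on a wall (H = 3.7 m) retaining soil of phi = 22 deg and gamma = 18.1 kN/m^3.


Result: 56.37 kN/m

Derivation:
Compute active earth pressure coefficient:
Ka = tan^2(45 - phi/2) = tan^2(34.0) = 0.454962
Compute active force:
Pa = 0.5 * Ka * gamma * H^2
Pa = 0.5 * 0.454962 * 18.1 * 3.7^2
Pa = 56.37 kN/m


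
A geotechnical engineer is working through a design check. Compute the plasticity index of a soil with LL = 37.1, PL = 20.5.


Using PI = LL - PL
PI = 37.1 - 20.5
PI = 16.6


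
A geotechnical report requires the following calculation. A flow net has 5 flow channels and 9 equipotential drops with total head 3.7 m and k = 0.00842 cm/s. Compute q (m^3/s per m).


Convert k to m/s for unit consistency with H:
k = 0.00842 cm/s = 0.00842 / 100 m/s = 8.42e-05 m/s
Using q = k * H * Nf / Nd
Nf / Nd = 5 / 9 = 0.5556
q = 8.42e-05 * 3.7 * 0.5556
q = 0.0001731 m^3/s per m


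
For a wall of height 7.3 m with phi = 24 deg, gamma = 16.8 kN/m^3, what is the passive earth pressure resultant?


Compute passive earth pressure coefficient:
Kp = tan^2(45 + phi/2) = tan^2(57.0) = 2.371184
Compute passive force:
Pp = 0.5 * Kp * gamma * H^2
Pp = 0.5 * 2.371184 * 16.8 * 7.3^2
Pp = 1061.43 kN/m


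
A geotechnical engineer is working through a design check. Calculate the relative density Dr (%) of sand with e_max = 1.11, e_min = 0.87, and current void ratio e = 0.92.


Using Dr = (e_max - e) / (e_max - e_min) * 100
e_max - e = 1.11 - 0.92 = 0.19
e_max - e_min = 1.11 - 0.87 = 0.24
Dr = 0.19 / 0.24 * 100
Dr = 79.17 %


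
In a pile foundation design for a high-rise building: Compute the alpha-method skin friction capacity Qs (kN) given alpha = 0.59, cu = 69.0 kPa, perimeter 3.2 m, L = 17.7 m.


Using Qs = alpha * cu * perimeter * L
Qs = 0.59 * 69.0 * 3.2 * 17.7
Qs = 2305.81 kN


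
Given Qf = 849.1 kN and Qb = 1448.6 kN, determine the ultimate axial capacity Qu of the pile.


Using Qu = Qf + Qb
Qu = 849.1 + 1448.6
Qu = 2297.7 kN


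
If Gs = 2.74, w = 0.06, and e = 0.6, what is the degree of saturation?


Result: 0.274

Derivation:
Using S = Gs * w / e
S = 2.74 * 0.06 / 0.6
S = 0.274


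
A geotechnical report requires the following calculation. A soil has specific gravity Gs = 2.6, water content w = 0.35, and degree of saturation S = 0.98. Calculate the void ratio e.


Using the relation e = Gs * w / S
e = 2.6 * 0.35 / 0.98
e = 0.9286


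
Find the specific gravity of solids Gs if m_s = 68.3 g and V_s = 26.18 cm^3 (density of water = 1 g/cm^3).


Using Gs = m_s / (V_s * rho_w)
Since rho_w = 1 g/cm^3:
Gs = 68.3 / 26.18
Gs = 2.609


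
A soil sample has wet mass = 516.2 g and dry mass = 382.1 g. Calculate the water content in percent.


Using w = (m_wet - m_dry) / m_dry * 100
m_wet - m_dry = 516.2 - 382.1 = 134.1 g
w = 134.1 / 382.1 * 100
w = 35.1 %


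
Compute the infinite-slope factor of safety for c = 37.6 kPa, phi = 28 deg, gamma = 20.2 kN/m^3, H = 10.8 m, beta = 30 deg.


Using Fs = c / (gamma*H*sin(beta)*cos(beta)) + tan(phi)/tan(beta)
Cohesion contribution = 37.6 / (20.2*10.8*sin(30)*cos(30))
Cohesion contribution = 0.398027
Friction contribution = tan(28)/tan(30) = 0.920948
Fs = 0.398027 + 0.920948
Fs = 1.319


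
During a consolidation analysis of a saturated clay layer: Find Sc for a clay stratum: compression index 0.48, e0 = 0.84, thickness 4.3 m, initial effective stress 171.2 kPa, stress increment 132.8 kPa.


Using Sc = Cc * H / (1 + e0) * log10((sigma0 + delta_sigma) / sigma0)
Stress ratio = (171.2 + 132.8) / 171.2 = 1.7757
log10(1.7757) = 0.24937
Cc * H / (1 + e0) = 0.48 * 4.3 / (1 + 0.84) = 1.12174
Sc = 1.12174 * 0.24937
Sc = 0.2797 m


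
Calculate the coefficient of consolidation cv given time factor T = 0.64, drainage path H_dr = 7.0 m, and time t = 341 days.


Using cv = T * H_dr^2 / t
H_dr^2 = 7.0^2 = 49.0
cv = 0.64 * 49.0 / 341
cv = 0.09196 m^2/day


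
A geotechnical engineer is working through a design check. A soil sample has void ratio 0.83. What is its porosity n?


Using the relation n = e / (1 + e)
n = 0.83 / (1 + 0.83)
n = 0.83 / 1.83
n = 0.4536


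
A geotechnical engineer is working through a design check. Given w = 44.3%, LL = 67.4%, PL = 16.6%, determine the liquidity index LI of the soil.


First compute the plasticity index:
PI = LL - PL = 67.4 - 16.6 = 50.8
Then compute the liquidity index:
LI = (w - PL) / PI
LI = (44.3 - 16.6) / 50.8
LI = 0.545


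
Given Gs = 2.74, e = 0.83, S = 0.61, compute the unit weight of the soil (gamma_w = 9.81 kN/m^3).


Using gamma = gamma_w * (Gs + S*e) / (1 + e)
Numerator: Gs + S*e = 2.74 + 0.61*0.83 = 3.2463
Denominator: 1 + e = 1 + 0.83 = 1.83
gamma = 9.81 * 3.2463 / 1.83
gamma = 17.402 kN/m^3
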